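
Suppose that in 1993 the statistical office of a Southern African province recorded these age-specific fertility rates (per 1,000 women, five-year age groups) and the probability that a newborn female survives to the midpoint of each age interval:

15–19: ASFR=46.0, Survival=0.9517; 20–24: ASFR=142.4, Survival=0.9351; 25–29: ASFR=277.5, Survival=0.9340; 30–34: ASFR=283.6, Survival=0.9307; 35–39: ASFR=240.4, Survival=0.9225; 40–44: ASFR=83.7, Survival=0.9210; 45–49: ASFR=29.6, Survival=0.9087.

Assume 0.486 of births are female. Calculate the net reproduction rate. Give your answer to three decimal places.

2.493

Proportion female at birth = 0.486.
Weighting each age-specific rate by interval width and survival:
  15–19: 5 × 46.0/1000 × 0.9517 = 0.21889
  20–24: 5 × 142.4/1000 × 0.9351 = 0.66579
  25–29: 5 × 277.5/1000 × 0.9340 = 1.29593
  30–34: 5 × 283.6/1000 × 0.9307 = 1.31973
  35–39: 5 × 240.4/1000 × 0.9225 = 1.10885
  40–44: 5 × 83.7/1000 × 0.9210 = 0.38544
  45–49: 5 × 29.6/1000 × 0.9087 = 0.13449
Sum = 5.12912
NRR = 0.486 × 5.12912 = 2.49275
An NRR exceeding 1 indicates intrinsic growth under these rates.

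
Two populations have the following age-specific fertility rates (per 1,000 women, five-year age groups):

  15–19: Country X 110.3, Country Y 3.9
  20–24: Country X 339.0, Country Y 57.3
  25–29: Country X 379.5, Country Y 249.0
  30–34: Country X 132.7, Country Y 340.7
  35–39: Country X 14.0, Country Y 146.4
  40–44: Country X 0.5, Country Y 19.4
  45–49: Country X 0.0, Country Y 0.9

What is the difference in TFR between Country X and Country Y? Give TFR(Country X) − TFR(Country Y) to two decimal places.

Country X:
  Sum of ASFRs = 110.3 + 339.0 + 379.5 + 132.7 + 14.0 + 0.5 + 0.0 = 976.0
  TFR = 5 × 976.0 / 1000 = 4.88
Country Y:
  Sum of ASFRs = 3.9 + 57.3 + 249.0 + 340.7 + 146.4 + 19.4 + 0.9 = 817.6
  TFR = 5 × 817.6 / 1000 = 4.088
Difference = 4.88 − 4.088 = 0.792

0.79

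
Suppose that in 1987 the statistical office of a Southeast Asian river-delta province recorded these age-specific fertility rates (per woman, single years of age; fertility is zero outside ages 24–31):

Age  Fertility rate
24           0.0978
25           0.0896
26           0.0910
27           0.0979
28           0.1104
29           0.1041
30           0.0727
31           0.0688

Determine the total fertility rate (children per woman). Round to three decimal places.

Sum of ASFRs = 0.0978 + 0.0896 + 0.0910 + 0.0979 + 0.1104 + 0.1041 + 0.0727 + 0.0688 = 0.7323
TFR = 0.7323

0.732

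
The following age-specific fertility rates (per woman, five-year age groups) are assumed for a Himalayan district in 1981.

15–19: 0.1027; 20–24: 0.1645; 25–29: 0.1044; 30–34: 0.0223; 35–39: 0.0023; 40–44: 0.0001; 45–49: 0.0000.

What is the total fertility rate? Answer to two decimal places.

1.98

Sum of ASFRs = 0.1027 + 0.1645 + 0.1044 + 0.0223 + 0.0023 + 0.0001 + 0.0000 = 0.3963
TFR = 5 × 0.3963 = 1.9815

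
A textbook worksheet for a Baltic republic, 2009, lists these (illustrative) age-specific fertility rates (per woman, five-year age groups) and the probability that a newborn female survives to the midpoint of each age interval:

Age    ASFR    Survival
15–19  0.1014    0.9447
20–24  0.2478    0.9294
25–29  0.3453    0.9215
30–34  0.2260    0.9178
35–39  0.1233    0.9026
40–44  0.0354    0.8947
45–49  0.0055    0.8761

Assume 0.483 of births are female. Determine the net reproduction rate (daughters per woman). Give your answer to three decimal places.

2.414

Proportion female at birth = 0.483.
Each age group contributes 5 × ASFR × survival:
  15–19: 5 × 0.1014 × 0.9447 = 0.47896
  20–24: 5 × 0.2478 × 0.9294 = 1.15153
  25–29: 5 × 0.3453 × 0.9215 = 1.59097
  30–34: 5 × 0.2260 × 0.9178 = 1.03711
  35–39: 5 × 0.1233 × 0.9026 = 0.55645
  40–44: 5 × 0.0354 × 0.8947 = 0.15836
  45–49: 5 × 0.0055 × 0.8761 = 0.02409
Sum = 4.99747
NRR = 0.483 × 4.99747 = 2.41378
An NRR exceeding 1 indicates intrinsic growth under these rates.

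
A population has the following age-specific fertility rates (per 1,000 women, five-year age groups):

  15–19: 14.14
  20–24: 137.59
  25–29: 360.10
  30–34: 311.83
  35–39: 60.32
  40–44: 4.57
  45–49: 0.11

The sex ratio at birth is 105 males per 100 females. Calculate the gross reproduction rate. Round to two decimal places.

2.17

Proportion female at birth = 100 / (100 + 105) = 0.48780.
Sum of ASFRs = 14.14 + 137.59 + 360.10 + 311.83 + 60.32 + 4.57 + 0.11 = 888.66
TFR = 5 × 888.66 / 1000 = 4.4433
GRR = 0.48780 × 4.4433 = 2.16744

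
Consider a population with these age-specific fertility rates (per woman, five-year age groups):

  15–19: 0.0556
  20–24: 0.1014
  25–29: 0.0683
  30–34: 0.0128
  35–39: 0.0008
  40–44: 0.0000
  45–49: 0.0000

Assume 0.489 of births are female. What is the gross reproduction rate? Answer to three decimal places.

0.584

Proportion female at birth = 0.489.
Sum of ASFRs = 0.0556 + 0.1014 + 0.0683 + 0.0128 + 0.0008 + 0.0000 + 0.0000 = 0.2389
TFR = 5 × 0.2389 = 1.1945
GRR = 0.489 × 1.1945 = 0.58411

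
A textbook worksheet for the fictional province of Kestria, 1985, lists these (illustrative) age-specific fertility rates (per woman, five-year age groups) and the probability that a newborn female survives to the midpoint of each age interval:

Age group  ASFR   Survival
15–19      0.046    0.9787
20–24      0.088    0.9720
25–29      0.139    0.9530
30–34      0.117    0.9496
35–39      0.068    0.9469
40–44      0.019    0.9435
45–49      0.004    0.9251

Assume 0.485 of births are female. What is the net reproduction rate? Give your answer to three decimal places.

1.116

Proportion female at birth = 0.485.
Per-age-group product (5 × ASFR × survival probability):
  15–19: 5 × 0.046 × 0.9787 = 0.22510
  20–24: 5 × 0.088 × 0.9720 = 0.42768
  25–29: 5 × 0.139 × 0.9530 = 0.66234
  30–34: 5 × 0.117 × 0.9496 = 0.55552
  35–39: 5 × 0.068 × 0.9469 = 0.32195
  40–44: 5 × 0.019 × 0.9435 = 0.08963
  45–49: 5 × 0.004 × 0.9251 = 0.01850
Sum = 2.30072
NRR = 0.485 × 2.30072 = 1.11585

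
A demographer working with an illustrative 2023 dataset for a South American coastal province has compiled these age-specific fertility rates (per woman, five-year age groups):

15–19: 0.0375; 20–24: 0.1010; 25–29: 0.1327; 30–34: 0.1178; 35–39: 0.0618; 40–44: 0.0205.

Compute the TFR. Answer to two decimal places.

2.36

Sum of ASFRs = 0.0375 + 0.1010 + 0.1327 + 0.1178 + 0.0618 + 0.0205 = 0.4713
TFR = 5 × 0.4713 = 2.3565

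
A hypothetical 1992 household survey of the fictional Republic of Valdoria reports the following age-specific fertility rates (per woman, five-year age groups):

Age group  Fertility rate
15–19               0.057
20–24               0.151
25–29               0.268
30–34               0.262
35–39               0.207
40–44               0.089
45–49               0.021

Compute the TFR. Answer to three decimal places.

Sum of ASFRs = 0.057 + 0.151 + 0.268 + 0.262 + 0.207 + 0.089 + 0.021 = 1.055
TFR = 5 × 1.055 = 5.275

5.275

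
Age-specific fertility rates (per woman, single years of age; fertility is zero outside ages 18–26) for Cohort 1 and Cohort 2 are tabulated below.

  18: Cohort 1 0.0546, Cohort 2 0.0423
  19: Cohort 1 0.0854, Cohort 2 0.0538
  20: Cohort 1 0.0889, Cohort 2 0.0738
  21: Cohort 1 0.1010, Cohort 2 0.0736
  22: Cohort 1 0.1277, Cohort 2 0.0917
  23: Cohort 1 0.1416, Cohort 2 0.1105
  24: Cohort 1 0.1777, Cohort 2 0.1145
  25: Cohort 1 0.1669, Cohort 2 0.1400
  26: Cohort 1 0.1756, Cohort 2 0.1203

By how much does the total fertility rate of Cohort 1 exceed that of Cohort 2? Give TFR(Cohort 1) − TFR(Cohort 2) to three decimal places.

Cohort 1:
  Sum of ASFRs = 0.0546 + 0.0854 + 0.0889 + 0.1010 + 0.1277 + 0.1416 + 0.1777 + 0.1669 + 0.1756 = 1.1194
  TFR = 1.1194
Cohort 2:
  Sum of ASFRs = 0.0423 + 0.0538 + 0.0738 + 0.0736 + 0.0917 + 0.1105 + 0.1145 + 0.1400 + 0.1203 = 0.8205
  TFR = 0.8205
Difference = 1.1194 − 0.8205 = 0.2989

0.299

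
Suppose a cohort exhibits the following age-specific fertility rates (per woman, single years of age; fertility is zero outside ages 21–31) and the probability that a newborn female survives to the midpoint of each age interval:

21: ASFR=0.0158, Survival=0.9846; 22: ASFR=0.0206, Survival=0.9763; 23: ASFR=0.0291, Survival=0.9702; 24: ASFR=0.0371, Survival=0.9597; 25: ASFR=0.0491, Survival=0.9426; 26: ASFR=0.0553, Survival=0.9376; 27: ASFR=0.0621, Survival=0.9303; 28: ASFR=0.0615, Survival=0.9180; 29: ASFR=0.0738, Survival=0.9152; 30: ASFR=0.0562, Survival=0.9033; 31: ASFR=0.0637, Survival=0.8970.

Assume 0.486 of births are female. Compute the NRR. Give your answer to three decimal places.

Proportion female at birth = 0.486.
Survival-weighted fertility by age (1·fₓ·Sₓ):
  21: 1 × 0.0158 × 0.9846 = 0.01556
  22: 1 × 0.0206 × 0.9763 = 0.02011
  23: 1 × 0.0291 × 0.9702 = 0.02823
  24: 1 × 0.0371 × 0.9597 = 0.03560
  25: 1 × 0.0491 × 0.9426 = 0.04628
  26: 1 × 0.0553 × 0.9376 = 0.05185
  27: 1 × 0.0621 × 0.9303 = 0.05777
  28: 1 × 0.0615 × 0.9180 = 0.05646
  29: 1 × 0.0738 × 0.9152 = 0.06754
  30: 1 × 0.0562 × 0.9033 = 0.05077
  31: 1 × 0.0637 × 0.8970 = 0.05714
Sum = 0.48731
NRR = 0.486 × 0.48731 = 0.23683

0.237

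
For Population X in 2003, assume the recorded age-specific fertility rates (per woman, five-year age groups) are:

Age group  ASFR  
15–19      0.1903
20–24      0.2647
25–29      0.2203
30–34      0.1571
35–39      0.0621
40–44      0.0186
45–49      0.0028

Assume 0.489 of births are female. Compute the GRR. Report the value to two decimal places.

Proportion female at birth = 0.489.
Sum of ASFRs = 0.1903 + 0.2647 + 0.2203 + 0.1571 + 0.0621 + 0.0186 + 0.0028 = 0.9159
TFR = 5 × 0.9159 = 4.5795
GRR = 0.489 × 4.5795 = 2.23938

2.24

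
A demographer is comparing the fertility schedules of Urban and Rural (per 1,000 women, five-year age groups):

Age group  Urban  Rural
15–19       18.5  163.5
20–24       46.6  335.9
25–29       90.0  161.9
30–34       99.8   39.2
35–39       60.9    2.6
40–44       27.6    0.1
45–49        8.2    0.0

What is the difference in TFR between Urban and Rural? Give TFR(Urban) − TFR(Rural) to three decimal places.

Urban:
  Sum of ASFRs = 18.5 + 46.6 + 90.0 + 99.8 + 60.9 + 27.6 + 8.2 = 351.6
  TFR = 5 × 351.6 / 1000 = 1.758
Rural:
  Sum of ASFRs = 163.5 + 335.9 + 161.9 + 39.2 + 2.6 + 0.1 + 0.0 = 703.2
  TFR = 5 × 703.2 / 1000 = 3.516
Difference = 1.758 − 3.516 = -1.758

-1.758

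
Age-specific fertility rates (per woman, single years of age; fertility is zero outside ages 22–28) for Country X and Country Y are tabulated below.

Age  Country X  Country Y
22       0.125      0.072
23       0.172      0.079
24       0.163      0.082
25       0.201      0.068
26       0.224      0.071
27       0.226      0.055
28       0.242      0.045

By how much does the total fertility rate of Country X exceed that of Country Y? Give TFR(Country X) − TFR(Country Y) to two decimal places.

Country X:
  Sum of ASFRs = 0.125 + 0.172 + 0.163 + 0.201 + 0.224 + 0.226 + 0.242 = 1.353
  TFR = 1.353
Country Y:
  Sum of ASFRs = 0.072 + 0.079 + 0.082 + 0.068 + 0.071 + 0.055 + 0.045 = 0.472
  TFR = 0.472
Difference = 1.353 − 0.472 = 0.881

0.88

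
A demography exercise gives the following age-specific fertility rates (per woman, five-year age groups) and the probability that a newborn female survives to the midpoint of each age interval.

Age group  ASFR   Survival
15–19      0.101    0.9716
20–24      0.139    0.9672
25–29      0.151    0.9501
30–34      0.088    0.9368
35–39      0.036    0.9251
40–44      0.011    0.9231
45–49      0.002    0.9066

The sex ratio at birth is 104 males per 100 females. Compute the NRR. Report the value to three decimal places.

Proportion female at birth = 100 / (100 + 104) = 0.49020.
Each age group contributes 5 × ASFR × survival:
  15–19: 5 × 0.101 × 0.9716 = 0.49066
  20–24: 5 × 0.139 × 0.9672 = 0.67220
  25–29: 5 × 0.151 × 0.9501 = 0.71733
  30–34: 5 × 0.088 × 0.9368 = 0.41219
  35–39: 5 × 0.036 × 0.9251 = 0.16652
  40–44: 5 × 0.011 × 0.9231 = 0.05077
  45–49: 5 × 0.002 × 0.9066 = 0.00907
Sum = 2.51874
NRR = 0.49020 × 2.51874 = 1.23469
NRR > 1, so each generation more than replaces itself.

1.235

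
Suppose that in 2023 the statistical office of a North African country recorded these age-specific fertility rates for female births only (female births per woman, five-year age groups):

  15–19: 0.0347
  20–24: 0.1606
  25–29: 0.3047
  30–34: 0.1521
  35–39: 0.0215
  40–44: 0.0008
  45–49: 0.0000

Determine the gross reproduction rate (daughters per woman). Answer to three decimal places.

Sum of female ASFRs = 0.0347 + 0.1606 + 0.3047 + 0.1521 + 0.0215 + 0.0008 + 0.0000 = 0.6744
GRR = 5 × 0.6744 = 3.372

3.372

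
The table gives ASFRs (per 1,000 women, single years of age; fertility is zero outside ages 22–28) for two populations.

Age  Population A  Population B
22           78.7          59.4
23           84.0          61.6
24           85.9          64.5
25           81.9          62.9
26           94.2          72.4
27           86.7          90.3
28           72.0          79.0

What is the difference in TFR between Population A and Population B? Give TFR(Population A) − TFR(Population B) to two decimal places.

Population A:
  Sum of ASFRs = 78.7 + 84.0 + 85.9 + 81.9 + 94.2 + 86.7 + 72.0 = 583.4
  TFR = 583.4 / 1000 = 0.5834
Population B:
  Sum of ASFRs = 59.4 + 61.6 + 64.5 + 62.9 + 72.4 + 90.3 + 79.0 = 490.1
  TFR = 490.1 / 1000 = 0.4901
Difference = 0.5834 − 0.4901 = 0.0933

0.09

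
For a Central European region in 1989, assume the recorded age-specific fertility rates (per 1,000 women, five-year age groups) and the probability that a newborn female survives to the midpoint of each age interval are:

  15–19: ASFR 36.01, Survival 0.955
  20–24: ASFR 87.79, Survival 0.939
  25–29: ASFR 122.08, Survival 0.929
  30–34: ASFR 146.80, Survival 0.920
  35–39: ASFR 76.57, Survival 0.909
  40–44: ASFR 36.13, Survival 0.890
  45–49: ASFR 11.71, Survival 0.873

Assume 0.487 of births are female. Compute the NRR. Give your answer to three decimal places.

1.162

Proportion female at birth = 0.487.
Weighting each age-specific rate by interval width and survival:
  15–19: 5 × 36.01/1000 × 0.955 = 0.17195
  20–24: 5 × 87.79/1000 × 0.939 = 0.41217
  25–29: 5 × 122.08/1000 × 0.929 = 0.56706
  30–34: 5 × 146.80/1000 × 0.920 = 0.67528
  35–39: 5 × 76.57/1000 × 0.909 = 0.34801
  40–44: 5 × 36.13/1000 × 0.890 = 0.16078
  45–49: 5 × 11.71/1000 × 0.873 = 0.05111
Sum = 2.38636
NRR = 0.487 × 2.38636 = 1.16216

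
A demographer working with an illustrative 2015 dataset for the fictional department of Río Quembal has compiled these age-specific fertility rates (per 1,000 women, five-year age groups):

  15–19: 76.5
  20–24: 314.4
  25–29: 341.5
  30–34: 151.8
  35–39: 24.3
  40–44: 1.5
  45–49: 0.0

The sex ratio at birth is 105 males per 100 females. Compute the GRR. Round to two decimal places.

Proportion female at birth = 100 / (100 + 105) = 0.48780.
Sum of ASFRs = 76.5 + 314.4 + 341.5 + 151.8 + 24.3 + 1.5 + 0.0 = 910.0
TFR = 5 × 910.0 / 1000 = 4.55
GRR = 0.48780 × 4.55 = 2.21949

2.22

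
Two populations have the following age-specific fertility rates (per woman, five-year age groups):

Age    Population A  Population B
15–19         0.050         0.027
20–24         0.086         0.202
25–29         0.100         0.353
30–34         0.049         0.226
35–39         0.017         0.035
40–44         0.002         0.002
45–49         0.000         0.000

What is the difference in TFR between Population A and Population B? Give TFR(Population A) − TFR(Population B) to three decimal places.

-2.705

Population A:
  Sum of ASFRs = 0.050 + 0.086 + 0.100 + 0.049 + 0.017 + 0.002 + 0.000 = 0.304
  TFR = 5 × 0.304 = 1.52
Population B:
  Sum of ASFRs = 0.027 + 0.202 + 0.353 + 0.226 + 0.035 + 0.002 + 0.000 = 0.845
  TFR = 5 × 0.845 = 4.225
Difference = 1.52 − 4.225 = -2.705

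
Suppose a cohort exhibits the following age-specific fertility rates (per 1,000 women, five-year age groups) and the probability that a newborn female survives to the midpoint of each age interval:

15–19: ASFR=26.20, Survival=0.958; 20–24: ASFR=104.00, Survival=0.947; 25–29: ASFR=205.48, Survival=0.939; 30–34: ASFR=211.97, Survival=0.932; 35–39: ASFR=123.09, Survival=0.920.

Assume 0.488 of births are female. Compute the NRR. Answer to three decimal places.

1.531

Proportion female at birth = 0.488.
Per-age-group product (5 × ASFR × survival probability):
  15–19: 5 × 26.20/1000 × 0.958 = 0.12550
  20–24: 5 × 104.00/1000 × 0.947 = 0.49244
  25–29: 5 × 205.48/1000 × 0.939 = 0.96473
  30–34: 5 × 211.97/1000 × 0.932 = 0.98778
  35–39: 5 × 123.09/1000 × 0.920 = 0.56621
Sum = 3.13666
NRR = 0.488 × 3.13666 = 1.53069
With NRR above 1 the population is above replacement fertility.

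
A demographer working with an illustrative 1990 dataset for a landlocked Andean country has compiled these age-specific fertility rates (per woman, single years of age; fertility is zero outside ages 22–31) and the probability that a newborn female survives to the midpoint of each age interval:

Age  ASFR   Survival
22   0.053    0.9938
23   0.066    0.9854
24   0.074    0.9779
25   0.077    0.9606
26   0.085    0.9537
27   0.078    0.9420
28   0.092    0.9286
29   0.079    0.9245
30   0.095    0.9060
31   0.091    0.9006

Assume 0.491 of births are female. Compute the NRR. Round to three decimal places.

0.366

Proportion female at birth = 0.491.
Weighting each age-specific rate by interval width and survival:
  22: 1 × 0.053 × 0.9938 = 0.05267
  23: 1 × 0.066 × 0.9854 = 0.06504
  24: 1 × 0.074 × 0.9779 = 0.07236
  25: 1 × 0.077 × 0.9606 = 0.07397
  26: 1 × 0.085 × 0.9537 = 0.08106
  27: 1 × 0.078 × 0.9420 = 0.07348
  28: 1 × 0.092 × 0.9286 = 0.08543
  29: 1 × 0.079 × 0.9245 = 0.07304
  30: 1 × 0.095 × 0.9060 = 0.08607
  31: 1 × 0.091 × 0.9006 = 0.08195
Sum = 0.74507
NRR = 0.491 × 0.74507 = 0.36583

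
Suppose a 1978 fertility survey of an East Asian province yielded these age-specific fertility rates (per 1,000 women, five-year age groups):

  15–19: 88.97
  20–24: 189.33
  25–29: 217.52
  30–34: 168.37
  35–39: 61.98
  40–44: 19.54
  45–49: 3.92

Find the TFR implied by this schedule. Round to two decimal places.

Sum of ASFRs = 88.97 + 189.33 + 217.52 + 168.37 + 61.98 + 19.54 + 3.92 = 749.63
TFR = 5 × 749.63 / 1000 = 3.74815

3.75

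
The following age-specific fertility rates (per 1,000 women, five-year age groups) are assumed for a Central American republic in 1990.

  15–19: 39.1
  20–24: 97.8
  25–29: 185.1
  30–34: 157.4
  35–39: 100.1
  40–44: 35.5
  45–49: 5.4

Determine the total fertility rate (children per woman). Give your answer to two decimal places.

3.10

Sum of ASFRs = 39.1 + 97.8 + 185.1 + 157.4 + 100.1 + 35.5 + 5.4 = 620.4
TFR = 5 × 620.4 / 1000 = 3.102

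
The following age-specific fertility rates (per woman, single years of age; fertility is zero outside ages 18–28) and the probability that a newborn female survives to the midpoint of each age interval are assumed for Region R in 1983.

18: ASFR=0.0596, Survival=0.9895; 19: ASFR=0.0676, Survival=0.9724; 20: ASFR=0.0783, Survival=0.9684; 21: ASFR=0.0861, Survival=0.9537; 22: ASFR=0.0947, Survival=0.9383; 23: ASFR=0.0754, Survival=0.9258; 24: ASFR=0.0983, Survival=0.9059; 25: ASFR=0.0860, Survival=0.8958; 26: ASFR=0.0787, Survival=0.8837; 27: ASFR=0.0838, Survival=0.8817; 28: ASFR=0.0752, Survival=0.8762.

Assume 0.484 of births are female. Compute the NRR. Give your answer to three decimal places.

0.395

Proportion female at birth = 0.484.
Each age group contributes 1 × ASFR × survival:
  18: 1 × 0.0596 × 0.9895 = 0.05897
  19: 1 × 0.0676 × 0.9724 = 0.06573
  20: 1 × 0.0783 × 0.9684 = 0.07583
  21: 1 × 0.0861 × 0.9537 = 0.08211
  22: 1 × 0.0947 × 0.9383 = 0.08886
  23: 1 × 0.0754 × 0.9258 = 0.06981
  24: 1 × 0.0983 × 0.9059 = 0.08905
  25: 1 × 0.0860 × 0.8958 = 0.07704
  26: 1 × 0.0787 × 0.8837 = 0.06955
  27: 1 × 0.0838 × 0.8817 = 0.07389
  28: 1 × 0.0752 × 0.8762 = 0.06589
Sum = 0.81673
NRR = 0.484 × 0.81673 = 0.39530
An NRR under 1 implies long-run decline under these rates.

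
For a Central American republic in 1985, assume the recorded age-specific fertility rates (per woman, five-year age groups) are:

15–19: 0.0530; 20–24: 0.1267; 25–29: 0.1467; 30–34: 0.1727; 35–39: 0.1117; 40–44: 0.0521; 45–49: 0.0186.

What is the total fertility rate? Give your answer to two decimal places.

3.41

Sum of ASFRs = 0.0530 + 0.1267 + 0.1467 + 0.1727 + 0.1117 + 0.0521 + 0.0186 = 0.6815
TFR = 5 × 0.6815 = 3.4075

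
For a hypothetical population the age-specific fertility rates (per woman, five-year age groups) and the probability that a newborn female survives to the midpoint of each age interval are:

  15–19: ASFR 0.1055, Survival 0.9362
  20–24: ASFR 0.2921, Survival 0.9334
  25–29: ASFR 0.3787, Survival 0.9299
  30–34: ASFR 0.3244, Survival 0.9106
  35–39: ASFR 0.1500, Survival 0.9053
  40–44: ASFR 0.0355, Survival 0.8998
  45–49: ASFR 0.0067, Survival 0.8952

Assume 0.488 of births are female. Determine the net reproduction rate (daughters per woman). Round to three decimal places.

Proportion female at birth = 0.488.
Each age group contributes 5 × ASFR × survival:
  15–19: 5 × 0.1055 × 0.9362 = 0.49385
  20–24: 5 × 0.2921 × 0.9334 = 1.36323
  25–29: 5 × 0.3787 × 0.9299 = 1.76077
  30–34: 5 × 0.3244 × 0.9106 = 1.47699
  35–39: 5 × 0.1500 × 0.9053 = 0.67898
  40–44: 5 × 0.0355 × 0.8998 = 0.15971
  45–49: 5 × 0.0067 × 0.8952 = 0.02999
Sum = 5.96352
NRR = 0.488 × 5.96352 = 2.91020

2.910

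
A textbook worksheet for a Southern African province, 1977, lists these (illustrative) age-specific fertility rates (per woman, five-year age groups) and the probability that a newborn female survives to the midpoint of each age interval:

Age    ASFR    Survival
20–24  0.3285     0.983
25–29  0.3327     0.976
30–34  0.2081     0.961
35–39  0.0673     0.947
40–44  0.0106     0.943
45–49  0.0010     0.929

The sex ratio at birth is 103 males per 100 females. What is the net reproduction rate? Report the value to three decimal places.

2.272

Proportion female at birth = 100 / (100 + 103) = 0.49261.
Each age group contributes 5 × ASFR × survival:
  20–24: 5 × 0.3285 × 0.983 = 1.61458
  25–29: 5 × 0.3327 × 0.976 = 1.62358
  30–34: 5 × 0.2081 × 0.961 = 0.99992
  35–39: 5 × 0.0673 × 0.947 = 0.31867
  40–44: 5 × 0.0106 × 0.943 = 0.04998
  45–49: 5 × 0.0010 × 0.929 = 0.00465
Sum = 4.61138
NRR = 0.49261 × 4.61138 = 2.27161
An NRR exceeding 1 indicates intrinsic growth under these rates.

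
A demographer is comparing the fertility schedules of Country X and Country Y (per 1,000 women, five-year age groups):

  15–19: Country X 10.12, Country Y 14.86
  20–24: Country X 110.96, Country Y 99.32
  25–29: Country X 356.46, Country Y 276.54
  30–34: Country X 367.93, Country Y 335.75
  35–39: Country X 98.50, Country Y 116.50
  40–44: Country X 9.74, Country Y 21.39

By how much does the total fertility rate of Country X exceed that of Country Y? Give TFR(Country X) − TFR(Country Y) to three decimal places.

Country X:
  Sum of ASFRs = 10.12 + 110.96 + 356.46 + 367.93 + 98.50 + 9.74 = 953.71
  TFR = 5 × 953.71 / 1000 = 4.76855
Country Y:
  Sum of ASFRs = 14.86 + 99.32 + 276.54 + 335.75 + 116.50 + 21.39 = 864.36
  TFR = 5 × 864.36 / 1000 = 4.3218
Difference = 4.76855 − 4.3218 = 0.44675

0.447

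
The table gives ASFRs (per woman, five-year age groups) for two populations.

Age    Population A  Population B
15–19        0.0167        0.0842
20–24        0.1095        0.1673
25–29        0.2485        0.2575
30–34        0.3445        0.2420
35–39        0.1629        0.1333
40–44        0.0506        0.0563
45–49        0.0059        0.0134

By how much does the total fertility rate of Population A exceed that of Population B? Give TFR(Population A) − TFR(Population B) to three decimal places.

Population A:
  Sum of ASFRs = 0.0167 + 0.1095 + 0.2485 + 0.3445 + 0.1629 + 0.0506 + 0.0059 = 0.9386
  TFR = 5 × 0.9386 = 4.693
Population B:
  Sum of ASFRs = 0.0842 + 0.1673 + 0.2575 + 0.2420 + 0.1333 + 0.0563 + 0.0134 = 0.9540
  TFR = 5 × 0.9540 = 4.77
Difference = 4.693 − 4.77 = -0.077

-0.077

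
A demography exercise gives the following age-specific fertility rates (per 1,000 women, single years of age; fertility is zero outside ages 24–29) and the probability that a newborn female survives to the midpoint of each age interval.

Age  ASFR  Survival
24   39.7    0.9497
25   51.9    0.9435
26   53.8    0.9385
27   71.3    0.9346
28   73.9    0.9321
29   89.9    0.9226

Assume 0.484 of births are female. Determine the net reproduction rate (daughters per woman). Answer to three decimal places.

0.172

Proportion female at birth = 0.484.
Weighting each age-specific rate by interval width and survival:
  24: 1 × 39.7/1000 × 0.9497 = 0.03770
  25: 1 × 51.9/1000 × 0.9435 = 0.04897
  26: 1 × 53.8/1000 × 0.9385 = 0.05049
  27: 1 × 71.3/1000 × 0.9346 = 0.06664
  28: 1 × 73.9/1000 × 0.9321 = 0.06888
  29: 1 × 89.9/1000 × 0.9226 = 0.08294
Sum = 0.35562
NRR = 0.484 × 0.35562 = 0.17212
With NRR below 1 the population is below replacement fertility.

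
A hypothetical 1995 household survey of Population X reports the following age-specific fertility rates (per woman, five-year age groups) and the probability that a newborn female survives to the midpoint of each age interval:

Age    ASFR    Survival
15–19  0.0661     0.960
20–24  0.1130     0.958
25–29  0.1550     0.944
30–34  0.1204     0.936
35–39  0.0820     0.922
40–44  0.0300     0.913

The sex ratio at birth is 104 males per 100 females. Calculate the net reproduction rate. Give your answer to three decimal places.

1.308

Proportion female at birth = 100 / (100 + 104) = 0.49020.
Each age group contributes 5 × ASFR × survival:
  15–19: 5 × 0.0661 × 0.960 = 0.31728
  20–24: 5 × 0.1130 × 0.958 = 0.54127
  25–29: 5 × 0.1550 × 0.944 = 0.73160
  30–34: 5 × 0.1204 × 0.936 = 0.56347
  35–39: 5 × 0.0820 × 0.922 = 0.37802
  40–44: 5 × 0.0300 × 0.913 = 0.13695
Sum = 2.66859
NRR = 0.49020 × 2.66859 = 1.30814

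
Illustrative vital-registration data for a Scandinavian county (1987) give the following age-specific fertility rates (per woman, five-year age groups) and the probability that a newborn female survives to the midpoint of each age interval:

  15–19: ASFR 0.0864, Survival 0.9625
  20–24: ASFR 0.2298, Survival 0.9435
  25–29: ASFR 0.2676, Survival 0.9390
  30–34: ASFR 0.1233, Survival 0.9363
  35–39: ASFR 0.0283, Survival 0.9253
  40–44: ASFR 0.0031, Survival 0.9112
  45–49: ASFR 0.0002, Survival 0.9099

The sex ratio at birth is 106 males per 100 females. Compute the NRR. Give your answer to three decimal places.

Proportion female at birth = 100 / (100 + 106) = 0.48544.
Each age group contributes 5 × ASFR × survival:
  15–19: 5 × 0.0864 × 0.9625 = 0.41580
  20–24: 5 × 0.2298 × 0.9435 = 1.08408
  25–29: 5 × 0.2676 × 0.9390 = 1.25638
  30–34: 5 × 0.1233 × 0.9363 = 0.57723
  35–39: 5 × 0.0283 × 0.9253 = 0.13093
  40–44: 5 × 0.0031 × 0.9112 = 0.01412
  45–49: 5 × 0.0002 × 0.9099 = 0.00091
Sum = 3.47945
NRR = 0.48544 × 3.47945 = 1.68906
NRR > 1, so each generation more than replaces itself.

1.689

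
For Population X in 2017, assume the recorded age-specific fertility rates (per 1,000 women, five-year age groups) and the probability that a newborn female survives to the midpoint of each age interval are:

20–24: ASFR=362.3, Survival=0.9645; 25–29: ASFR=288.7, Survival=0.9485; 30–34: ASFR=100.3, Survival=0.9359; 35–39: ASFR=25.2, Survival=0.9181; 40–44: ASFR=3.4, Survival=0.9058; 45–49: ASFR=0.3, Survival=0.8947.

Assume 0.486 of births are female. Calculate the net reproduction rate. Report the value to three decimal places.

Proportion female at birth = 0.486.
Each age group contributes 5 × ASFR × survival:
  20–24: 5 × 362.3/1000 × 0.9645 = 1.74719
  25–29: 5 × 288.7/1000 × 0.9485 = 1.36916
  30–34: 5 × 100.3/1000 × 0.9359 = 0.46935
  35–39: 5 × 25.2/1000 × 0.9181 = 0.11568
  40–44: 5 × 3.4/1000 × 0.9058 = 0.01540
  45–49: 5 × 0.3/1000 × 0.8947 = 0.00134
Sum = 3.71812
NRR = 0.486 × 3.71812 = 1.80701
An NRR exceeding 1 indicates intrinsic growth under these rates.

1.807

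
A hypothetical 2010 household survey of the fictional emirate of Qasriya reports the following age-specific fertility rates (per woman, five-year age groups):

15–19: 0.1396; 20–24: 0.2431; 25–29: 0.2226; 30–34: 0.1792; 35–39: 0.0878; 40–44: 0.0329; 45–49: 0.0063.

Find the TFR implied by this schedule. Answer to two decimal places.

Sum of ASFRs = 0.1396 + 0.2431 + 0.2226 + 0.1792 + 0.0878 + 0.0329 + 0.0063 = 0.9115
TFR = 5 × 0.9115 = 4.5575

4.56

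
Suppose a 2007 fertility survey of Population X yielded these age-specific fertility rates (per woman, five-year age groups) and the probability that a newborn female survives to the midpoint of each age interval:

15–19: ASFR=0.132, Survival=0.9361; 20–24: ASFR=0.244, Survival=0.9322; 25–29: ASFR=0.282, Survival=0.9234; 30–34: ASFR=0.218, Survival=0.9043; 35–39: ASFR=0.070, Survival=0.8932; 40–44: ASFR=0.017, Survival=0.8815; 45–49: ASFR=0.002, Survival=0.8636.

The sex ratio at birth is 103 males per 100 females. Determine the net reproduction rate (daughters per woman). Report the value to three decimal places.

2.187

Proportion female at birth = 100 / (100 + 103) = 0.49261.
Survival-weighted fertility by age (5·fₓ·Sₓ):
  15–19: 5 × 0.132 × 0.9361 = 0.61783
  20–24: 5 × 0.244 × 0.9322 = 1.13728
  25–29: 5 × 0.282 × 0.9234 = 1.30199
  30–34: 5 × 0.218 × 0.9043 = 0.98569
  35–39: 5 × 0.070 × 0.8932 = 0.31262
  40–44: 5 × 0.017 × 0.8815 = 0.07493
  45–49: 5 × 0.002 × 0.8636 = 0.00864
Sum = 4.43898
NRR = 0.49261 × 4.43898 = 2.18669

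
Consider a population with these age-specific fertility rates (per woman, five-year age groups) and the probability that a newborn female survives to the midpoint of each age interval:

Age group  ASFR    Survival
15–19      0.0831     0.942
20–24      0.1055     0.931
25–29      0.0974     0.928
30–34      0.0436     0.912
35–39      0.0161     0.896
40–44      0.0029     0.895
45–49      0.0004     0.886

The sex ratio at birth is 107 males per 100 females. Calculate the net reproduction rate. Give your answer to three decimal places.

Proportion female at birth = 100 / (100 + 107) = 0.48309.
Survival-weighted fertility by age (5·fₓ·Sₓ):
  15–19: 5 × 0.0831 × 0.942 = 0.39140
  20–24: 5 × 0.1055 × 0.931 = 0.49110
  25–29: 5 × 0.0974 × 0.928 = 0.45194
  30–34: 5 × 0.0436 × 0.912 = 0.19882
  35–39: 5 × 0.0161 × 0.896 = 0.07213
  40–44: 5 × 0.0029 × 0.895 = 0.01298
  45–49: 5 × 0.0004 × 0.886 = 0.00177
Sum = 1.62014
NRR = 0.48309 × 1.62014 = 0.78267
With NRR below 1 the population is below replacement fertility.

0.783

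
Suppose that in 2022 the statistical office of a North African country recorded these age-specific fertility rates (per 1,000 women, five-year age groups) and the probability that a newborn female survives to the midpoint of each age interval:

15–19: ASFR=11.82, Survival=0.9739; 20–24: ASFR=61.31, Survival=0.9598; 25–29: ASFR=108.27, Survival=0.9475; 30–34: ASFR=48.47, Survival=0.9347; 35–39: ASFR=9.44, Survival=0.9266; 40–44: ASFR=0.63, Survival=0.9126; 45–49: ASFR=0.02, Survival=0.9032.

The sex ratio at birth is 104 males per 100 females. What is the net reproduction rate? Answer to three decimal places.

0.558

Proportion female at birth = 100 / (100 + 104) = 0.49020.
Survival-weighted fertility by age (5·fₓ·Sₓ):
  15–19: 5 × 11.82/1000 × 0.9739 = 0.05756
  20–24: 5 × 61.31/1000 × 0.9598 = 0.29423
  25–29: 5 × 108.27/1000 × 0.9475 = 0.51293
  30–34: 5 × 48.47/1000 × 0.9347 = 0.22652
  35–39: 5 × 9.44/1000 × 0.9266 = 0.04374
  40–44: 5 × 0.63/1000 × 0.9126 = 0.00287
  45–49: 5 × 0.02/1000 × 0.9032 = 0.00009
Sum = 1.13794
NRR = 0.49020 × 1.13794 = 0.55782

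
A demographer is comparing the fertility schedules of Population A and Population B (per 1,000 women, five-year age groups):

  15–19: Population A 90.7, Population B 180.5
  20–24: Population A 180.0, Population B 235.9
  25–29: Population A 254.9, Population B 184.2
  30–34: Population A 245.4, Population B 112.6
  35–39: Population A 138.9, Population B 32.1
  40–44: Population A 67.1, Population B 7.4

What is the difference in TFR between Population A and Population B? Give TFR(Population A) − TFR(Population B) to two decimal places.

Population A:
  Sum of ASFRs = 90.7 + 180.0 + 254.9 + 245.4 + 138.9 + 67.1 = 977.0
  TFR = 5 × 977.0 / 1000 = 4.885
Population B:
  Sum of ASFRs = 180.5 + 235.9 + 184.2 + 112.6 + 32.1 + 7.4 = 752.7
  TFR = 5 × 752.7 / 1000 = 3.7635
Difference = 4.885 − 3.7635 = 1.1215

1.12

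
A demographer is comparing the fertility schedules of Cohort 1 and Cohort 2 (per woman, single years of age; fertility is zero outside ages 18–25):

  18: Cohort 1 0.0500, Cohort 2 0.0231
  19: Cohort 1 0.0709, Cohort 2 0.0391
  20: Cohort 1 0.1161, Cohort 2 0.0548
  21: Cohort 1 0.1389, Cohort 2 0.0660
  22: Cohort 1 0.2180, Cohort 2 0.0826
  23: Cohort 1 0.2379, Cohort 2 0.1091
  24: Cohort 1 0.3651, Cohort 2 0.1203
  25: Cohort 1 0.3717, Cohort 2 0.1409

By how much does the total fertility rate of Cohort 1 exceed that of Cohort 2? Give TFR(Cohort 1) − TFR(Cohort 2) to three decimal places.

0.933

Cohort 1:
  Sum of ASFRs = 0.0500 + 0.0709 + 0.1161 + 0.1389 + 0.2180 + 0.2379 + 0.3651 + 0.3717 = 1.5686
  TFR = 1.5686
Cohort 2:
  Sum of ASFRs = 0.0231 + 0.0391 + 0.0548 + 0.0660 + 0.0826 + 0.1091 + 0.1203 + 0.1409 = 0.6359
  TFR = 0.6359
Difference = 1.5686 − 0.6359 = 0.9327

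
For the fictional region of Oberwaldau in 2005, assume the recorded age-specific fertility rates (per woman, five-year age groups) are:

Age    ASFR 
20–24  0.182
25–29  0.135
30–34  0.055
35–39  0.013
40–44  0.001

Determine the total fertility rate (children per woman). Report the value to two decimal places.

1.93

Sum of ASFRs = 0.182 + 0.135 + 0.055 + 0.013 + 0.001 = 0.386
TFR = 5 × 0.386 = 1.93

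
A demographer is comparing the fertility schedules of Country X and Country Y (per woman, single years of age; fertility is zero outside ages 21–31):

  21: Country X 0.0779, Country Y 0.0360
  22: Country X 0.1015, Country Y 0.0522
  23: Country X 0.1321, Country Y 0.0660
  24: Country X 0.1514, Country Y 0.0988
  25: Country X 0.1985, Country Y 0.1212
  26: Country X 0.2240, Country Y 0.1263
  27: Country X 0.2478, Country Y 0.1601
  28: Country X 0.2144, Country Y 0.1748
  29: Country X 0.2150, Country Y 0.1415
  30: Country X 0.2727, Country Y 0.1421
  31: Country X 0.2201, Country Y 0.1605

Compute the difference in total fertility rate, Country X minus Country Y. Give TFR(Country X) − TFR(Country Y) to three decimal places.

0.776

Country X:
  Sum of ASFRs = 0.0779 + 0.1015 + 0.1321 + 0.1514 + 0.1985 + 0.2240 + 0.2478 + 0.2144 + 0.2150 + 0.2727 + 0.2201 = 2.0554
  TFR = 2.0554
Country Y:
  Sum of ASFRs = 0.0360 + 0.0522 + 0.0660 + 0.0988 + 0.1212 + 0.1263 + 0.1601 + 0.1748 + 0.1415 + 0.1421 + 0.1605 = 1.2795
  TFR = 1.2795
Difference = 2.0554 − 1.2795 = 0.7759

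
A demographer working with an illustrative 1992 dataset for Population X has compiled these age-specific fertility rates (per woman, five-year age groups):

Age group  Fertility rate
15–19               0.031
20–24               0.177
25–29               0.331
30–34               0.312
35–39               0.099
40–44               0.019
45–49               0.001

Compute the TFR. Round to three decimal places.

4.850

Sum of ASFRs = 0.031 + 0.177 + 0.331 + 0.312 + 0.099 + 0.019 + 0.001 = 0.970
TFR = 5 × 0.970 = 4.85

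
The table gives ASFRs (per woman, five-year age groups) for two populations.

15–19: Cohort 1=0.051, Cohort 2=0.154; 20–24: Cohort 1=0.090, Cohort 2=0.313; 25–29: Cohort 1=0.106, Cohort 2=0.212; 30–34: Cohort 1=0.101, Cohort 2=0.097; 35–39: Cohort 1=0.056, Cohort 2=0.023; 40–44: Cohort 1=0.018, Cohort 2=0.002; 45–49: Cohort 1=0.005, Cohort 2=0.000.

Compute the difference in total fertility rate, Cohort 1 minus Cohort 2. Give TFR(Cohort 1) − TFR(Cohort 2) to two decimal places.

-1.87

Cohort 1:
  Sum of ASFRs = 0.051 + 0.090 + 0.106 + 0.101 + 0.056 + 0.018 + 0.005 = 0.427
  TFR = 5 × 0.427 = 2.135
Cohort 2:
  Sum of ASFRs = 0.154 + 0.313 + 0.212 + 0.097 + 0.023 + 0.002 + 0.000 = 0.801
  TFR = 5 × 0.801 = 4.005
Difference = 2.135 − 4.005 = -1.87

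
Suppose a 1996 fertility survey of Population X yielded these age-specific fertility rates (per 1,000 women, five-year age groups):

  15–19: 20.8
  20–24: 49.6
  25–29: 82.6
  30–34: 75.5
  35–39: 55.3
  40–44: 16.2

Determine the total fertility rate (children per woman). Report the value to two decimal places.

1.50

Sum of ASFRs = 20.8 + 49.6 + 82.6 + 75.5 + 55.3 + 16.2 = 300.0
TFR = 5 × 300.0 / 1000 = 1.5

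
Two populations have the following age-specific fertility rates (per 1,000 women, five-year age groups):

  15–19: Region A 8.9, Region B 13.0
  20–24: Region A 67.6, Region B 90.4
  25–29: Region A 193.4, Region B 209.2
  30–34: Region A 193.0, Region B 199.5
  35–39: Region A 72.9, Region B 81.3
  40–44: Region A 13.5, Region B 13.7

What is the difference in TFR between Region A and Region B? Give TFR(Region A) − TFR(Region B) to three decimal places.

Region A:
  Sum of ASFRs = 8.9 + 67.6 + 193.4 + 193.0 + 72.9 + 13.5 = 549.3
  TFR = 5 × 549.3 / 1000 = 2.7465
Region B:
  Sum of ASFRs = 13.0 + 90.4 + 209.2 + 199.5 + 81.3 + 13.7 = 607.1
  TFR = 5 × 607.1 / 1000 = 3.0355
Difference = 2.7465 − 3.0355 = -0.289

-0.289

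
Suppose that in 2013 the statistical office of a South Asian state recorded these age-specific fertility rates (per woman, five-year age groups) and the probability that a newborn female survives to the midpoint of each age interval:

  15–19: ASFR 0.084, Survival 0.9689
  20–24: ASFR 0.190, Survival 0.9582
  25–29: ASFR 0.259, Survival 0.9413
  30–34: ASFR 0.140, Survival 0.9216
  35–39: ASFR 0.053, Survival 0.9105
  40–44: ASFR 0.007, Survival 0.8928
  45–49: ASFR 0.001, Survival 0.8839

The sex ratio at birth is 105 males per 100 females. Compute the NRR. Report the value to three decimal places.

1.687

Proportion female at birth = 100 / (100 + 105) = 0.48780.
Each age group contributes 5 × ASFR × survival:
  15–19: 5 × 0.084 × 0.9689 = 0.40694
  20–24: 5 × 0.190 × 0.9582 = 0.91029
  25–29: 5 × 0.259 × 0.9413 = 1.21898
  30–34: 5 × 0.140 × 0.9216 = 0.64512
  35–39: 5 × 0.053 × 0.9105 = 0.24128
  40–44: 5 × 0.007 × 0.8928 = 0.03125
  45–49: 5 × 0.001 × 0.8839 = 0.00442
Sum = 3.45828
NRR = 0.48780 × 3.45828 = 1.68695
An NRR exceeding 1 indicates intrinsic growth under these rates.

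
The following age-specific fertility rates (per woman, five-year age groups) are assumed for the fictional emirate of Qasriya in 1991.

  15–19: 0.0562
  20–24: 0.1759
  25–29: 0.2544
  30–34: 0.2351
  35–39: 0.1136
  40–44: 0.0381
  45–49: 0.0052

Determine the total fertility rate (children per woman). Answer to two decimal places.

4.39

Sum of ASFRs = 0.0562 + 0.1759 + 0.2544 + 0.2351 + 0.1136 + 0.0381 + 0.0052 = 0.8785
TFR = 5 × 0.8785 = 4.3925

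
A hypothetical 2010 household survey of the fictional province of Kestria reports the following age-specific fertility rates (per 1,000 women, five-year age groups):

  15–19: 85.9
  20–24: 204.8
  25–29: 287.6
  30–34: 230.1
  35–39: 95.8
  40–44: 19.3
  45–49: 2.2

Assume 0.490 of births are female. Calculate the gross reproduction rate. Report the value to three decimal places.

2.268

Proportion female at birth = 0.490.
Sum of ASFRs = 85.9 + 204.8 + 287.6 + 230.1 + 95.8 + 19.3 + 2.2 = 925.7
TFR = 5 × 925.7 / 1000 = 4.6285
GRR = 0.490 × 4.6285 = 2.26797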